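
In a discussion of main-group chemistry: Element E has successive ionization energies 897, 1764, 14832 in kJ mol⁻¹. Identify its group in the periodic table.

Look for the largest jump between consecutive ionization energies: IE3/IE2 ≈ 8.4, far larger than any earlier ratio.
That jump marks the point where a core electron is being removed. So the atom has 2 valence electrons.
A main-group element with 2 valence electrons is in group 2.

Group 2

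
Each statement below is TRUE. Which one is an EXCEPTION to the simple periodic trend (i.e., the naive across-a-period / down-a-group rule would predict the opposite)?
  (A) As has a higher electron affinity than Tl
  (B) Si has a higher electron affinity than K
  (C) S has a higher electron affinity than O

The general trend: electron affinity increases across a period and decreases down a group.
(A) As (period 4, group 15) vs Tl (period 6, group 13): the stated order agrees with the simple trend.
(B) Si (period 3, group 14) vs K (period 4, group 1): the stated order agrees with the simple trend.
(C) S (period 3, group 16) vs O (period 2, group 16): the stated order contradicts the simple trend.
The exception is (C): the compact 2p subshell of O repels the added electron more than S's larger 3p does.

(C)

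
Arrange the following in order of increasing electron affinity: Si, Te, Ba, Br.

Ba, Si, Te, Br

Si is in period 3, group 14; Br is in period 4, group 17; Te is in period 5, group 16; Ba is in period 6, group 2.
EA tends to increase across a period and decrease down a group, though the pattern is less regular than for IE or radius.
Neither a single period nor a single group — weigh both effects.
Si > Ba: both effects reinforce here, so Si is clearly the higher of the two.
Te > Si: the two effects oppose for this pair; the across-period effect wins (190 vs 134 kJ/mol).
Br > Te: relative to Te, both the across-period and down-group shifts push Br's electron affinity up.
Approximate values (kJ/mol): Si 134, Br 325, Te 190, Ba 14.
So from lowest to highest: Ba < Si < Te < Br.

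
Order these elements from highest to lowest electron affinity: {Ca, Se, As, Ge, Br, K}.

K is in period 4, group 1; Ca is in period 4, group 2; Ge is in period 4, group 14; As is in period 4, group 15; Se is in period 4, group 16; Br is in period 4, group 17.
Electron affinity generally becomes more exothermic across a period toward the halogens and less exothermic down a group.
All lie in period 4; the across-period trend (electron affinity increases left to right) applies, with the exception below.
Note the exception: K has a higher electron affinity than Ca, contrary to the simple trend — adding an electron to Ca (ns²) has to open a new, higher-energy np subshell, which is unfavourable.
Note the exception: Ge has a higher electron affinity than As, contrary to the simple trend — adding an electron to As's half-filled 4p³ is unfavourable, so Ge (4p²) has the more exothermic EA.
For reference (kJ/mol): K 48, Ca 2, Ge 119, As 78, Se 195, Br 325.
So from highest to lowest: Br > Se > Ge > As > K > Ca.

Br > Se > Ge > As > K > Ca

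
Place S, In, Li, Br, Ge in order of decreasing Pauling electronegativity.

Br > S > Ge > In > Li

Li is in period 2, group 1; S is in period 3, group 16; Ge is in period 4, group 14; Br is in period 4, group 17; In is in period 5, group 13.
Electronegativity increases across a period and decreases down a group, tracking effective nuclear charge and atomic size.
Neither a single period nor a single group — weigh both effects.
In > Li: period and group pull opposite ways; the across-period shift dominates (1.78 vs 0.98).
Ge > In: relative to In, both the across-period and down-group shifts push Ge's electronegativity up.
S > Ge: both effects reinforce here, so S is clearly the higher of the two.
Br > S: the two effects oppose for this pair; the across-period effect wins (2.96 vs 2.58).
Tabulated electronegativity (Pauling): Li 0.98, S 2.58, Ge 2.01, Br 2.96, In 1.78.
So from highest to lowest: Br > S > Ge > In > Li.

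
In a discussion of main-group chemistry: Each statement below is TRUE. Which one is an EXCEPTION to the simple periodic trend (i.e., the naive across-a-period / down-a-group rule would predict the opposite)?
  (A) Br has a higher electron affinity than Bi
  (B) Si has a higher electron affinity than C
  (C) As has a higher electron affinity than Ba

(B)

The general trend: electron affinity increases across a period and decreases down a group.
(A) Br (period 4, group 17) vs Bi (period 6, group 15): the stated order agrees with the simple trend.
(B) Si (period 3, group 14) vs C (period 2, group 14): the stated order contradicts the simple trend.
(C) As (period 4, group 15) vs Ba (period 6, group 2): the stated order agrees with the simple trend.
The exception is (B): Si's larger, more diffuse 3p orbitals accept an added electron slightly more readily than C's compact 2p.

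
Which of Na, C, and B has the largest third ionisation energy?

After 2 electrons have been removed, what remains? Na²⁺ is already 1 electron into the core; C²⁺ still has 2 valence electrons; B²⁺ still has 1 valence electron.
Core electrons are held far more tightly than valence electrons, so Na tops the IE_3 order.
Valence configurations: C²⁺ [He]2s², B²⁺ [He]2s¹.
The numbers (kJ/mol): Na 6910, C 4620, B 3660.
Overall IE_3 order: B < C < Na.

Na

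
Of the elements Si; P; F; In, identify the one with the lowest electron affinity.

In

F is in period 2, group 17; Si is in period 3, group 14; P is in period 3, group 15; In is in period 5, group 13.
Atoms with high Z_eff and room in the valence shell (especially the halogens) have the most exothermic electron affinities.
Here both period and group differ, so the two effects have to be weighed against each other.
P > In: both effects reinforce here, so P is clearly the higher of the two.
Si > P: this pair runs against the simple trend — see the exception note.
F > Si: both effects reinforce here, so F is clearly the higher of the two.
Note the exception: Si has a higher electron affinity than P, contrary to the simple trend — adding an electron to P's half-filled 3p³ is unfavourable, so Si (3p²) has the more exothermic EA.
Tabulated electron affinity (kJ/mol): F 328, Si 134, P 72, In 29.
The lowest electron affinity among these belongs to In.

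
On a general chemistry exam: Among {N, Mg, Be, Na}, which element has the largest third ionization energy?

Be

The third ionization energy removes an electron from the +2 ion. For each element: N²⁺ still has 3 valence electrons; Mg²⁺ is the bare [Ne] core; Be²⁺ is the bare [He] core; Na²⁺ is already 1 electron into the core.
Pulling an electron out of a noble-gas core costs far more than removing a remaining valence electron, so Na, Mg and Be sit at the high end of IE_3.
The numbers (kJ/mol): N 4578, Mg 7733, Be 14849, Na 6910.
Hence IE_3: N < Na < Mg < Be.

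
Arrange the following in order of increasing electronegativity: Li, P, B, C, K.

K, Li, B, P, C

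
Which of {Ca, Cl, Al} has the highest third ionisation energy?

IE_3 is the cost of taking one more electron from the +2 cation: Ca²⁺ is the bare [Ar] core; Cl²⁺ still has 5 valence electrons; Al²⁺ still has 1 valence electron.
Core electrons are held far more tightly than valence electrons, so Ca tops the IE_3 order.
Valence configurations: Cl²⁺ [Ne]3s²3p³, Al²⁺ [Ne]3s¹.
Tabulated IE_3 (kJ/mol): Ca 4912, Cl 3822, Al 2745.
So the third ionization energies run Al < Cl < Ca.

Ca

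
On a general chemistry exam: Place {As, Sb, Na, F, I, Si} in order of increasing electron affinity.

EA tends to increase across a period and decrease down a group, though the pattern is less regular than for IE or radius.
Neither a single period nor a single group — weigh both effects.
As > Na: the two effects oppose for this pair; the across-period effect wins (78 vs 53 kJ/mol).
Sb > As: this pair runs against the simple trend — see the exception note.
Si > Sb: the two effects oppose for this pair; the down-group effect wins (134 vs 103 kJ/mol).
I > Si: the two effects oppose for this pair; the across-period effect wins (295 vs 134 kJ/mol).
F > I: they share group 17; the group trend gives F the larger value.
Note the exception: Sb has a higher electron affinity than As, contrary to the simple trend — both are half-filled np³, but the pairing/repulsion penalty for the added electron shrinks as the p orbitals become larger and more diffuse down the group, and for Sb that outweighs the weaker nuclear attraction.
Tabulated electron affinity (kJ/mol): F 328, Na 53, Si 134, As 78, Sb 103, I 295.
So from lowest to highest: Na < As < Sb < Si < I < F.

Na, As, Sb, Si, I, F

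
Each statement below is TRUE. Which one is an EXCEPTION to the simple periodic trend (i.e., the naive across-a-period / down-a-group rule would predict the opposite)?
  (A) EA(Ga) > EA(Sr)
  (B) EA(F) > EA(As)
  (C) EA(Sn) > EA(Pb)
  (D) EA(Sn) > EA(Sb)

(D)

The general trend: electron affinity increases across a period and decreases down a group.
(A) Ga (period 4, group 13) vs Sr (period 5, group 2): the stated order agrees with the simple trend.
(B) F (period 2, group 17) vs As (period 4, group 15): the stated order agrees with the simple trend.
(C) Sn (period 5, group 14) vs Pb (period 6, group 14): the stated order agrees with the simple trend.
(D) Sn (period 5, group 14) vs Sb (period 5, group 15): the stated order contradicts the simple trend.
The exception is (D): adding an electron to Sb's half-filled 5p³ is unfavourable, so Sn has the more exothermic EA.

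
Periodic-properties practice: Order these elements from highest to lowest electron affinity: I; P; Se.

I > Se > P

P is in period 3, group 15; Se is in period 4, group 16; I is in period 5, group 17.
Electron affinity generally becomes more exothermic across a period toward the halogens and less exothermic down a group.
A diagonal step moves right (one effect) and down (the opposite effect) at once.
Se > P: period and group pull opposite ways; the across-period shift dominates (195 vs 72 kJ/mol).
I > Se: the two effects oppose for this pair; the across-period effect wins (295 vs 195 kJ/mol).
Approximate values (kJ/mol): P 72, Se 195, I 295.
So from highest to lowest: I > Se > P.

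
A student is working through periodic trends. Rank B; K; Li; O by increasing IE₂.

Consider each +1 ion: B⁺ still has 2 valence electrons; K⁺ is the bare [Ar] core; Li⁺ is the bare [He] core; O⁺ still has 5 valence electrons.
Usually core removal costs more than valence removal, but here the competition is close: a tightly held n=2 valence electron can cost more to remove than an n=3 core electron, so the actual values have to decide it.
Valence configurations: B⁺ [He]2s², O⁺ [He]2s²2p³.
The numbers (kJ/mol): B 2427, K 3052, Li 7298, O 3388.
So the second ionization energies run B < K < O < Li.

B < K < O < Li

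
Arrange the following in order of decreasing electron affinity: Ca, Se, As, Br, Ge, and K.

Br > Se > Ge > As > K > Ca

EA tends to increase across a period and decrease down a group, though the pattern is less regular than for IE or radius.
All lie in period 4; the across-period trend (electron affinity increases left to right) applies, with the exception below.
Note the exception: K has a higher electron affinity than Ca, contrary to the simple trend — adding an electron to Ca (ns²) has to open a new, higher-energy np subshell, which is unfavourable.
Note the exception: Ge has a higher electron affinity than As, contrary to the simple trend — adding an electron to As's half-filled 4p³ is unfavourable, so Ge (4p²) has the more exothermic EA.
Approximate values (kJ/mol): K 48, Ca 2, Ge 119, As 78, Se 195, Br 325.
So from highest to lowest: Br > Se > Ge > As > K > Ca.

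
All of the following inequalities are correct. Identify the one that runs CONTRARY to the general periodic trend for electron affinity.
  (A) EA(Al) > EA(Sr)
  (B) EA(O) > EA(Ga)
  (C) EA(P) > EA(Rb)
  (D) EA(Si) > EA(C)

(D)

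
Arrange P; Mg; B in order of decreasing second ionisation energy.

B > P > Mg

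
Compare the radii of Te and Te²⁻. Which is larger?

Te²⁻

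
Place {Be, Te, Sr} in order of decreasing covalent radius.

Be is in period 2, group 2; Sr is in period 5, group 2; Te is in period 5, group 16.
Radius decreases left→right (rising Z_eff, same n) and increases top→bottom (higher n).
Neither a single period nor a single group — weigh both effects.
Te > Be: the two effects oppose for this pair; the down-group effect wins (136 vs 102 pm).
Sr > Te: both are in period 5; the period trend gives Sr the larger value.
Tabulated atomic radius (pm): Be 102, Sr 185, Te 136.
So from largest to smallest: Sr > Te > Be.

Sr > Te > Be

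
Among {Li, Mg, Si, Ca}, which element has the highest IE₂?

Li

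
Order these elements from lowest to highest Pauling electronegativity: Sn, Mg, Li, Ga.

Li is in period 2, group 1; Mg is in period 3, group 2; Ga is in period 4, group 13; Sn is in period 5, group 14.
Atoms toward the upper right of the periodic table pull bonding electrons most strongly.
A diagonal step moves right (one effect) and down (the opposite effect) at once.
Mg > Li: the two effects oppose for this pair; the across-period effect wins (1.31 vs 0.98).
Ga > Mg: period and group pull opposite ways; the across-period shift dominates (1.81 vs 1.31).
Sn > Ga: period and group pull opposite ways; the across-period shift dominates (1.96 vs 1.81).
Tabulated electronegativity (Pauling): Li 0.98, Mg 1.31, Ga 1.81, Sn 1.96.
So from lowest to highest: Li < Mg < Ga < Sn.

Li, Mg, Ga, Sn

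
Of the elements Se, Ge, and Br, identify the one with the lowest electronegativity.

Ge

Ge is in period 4, group 14; Se is in period 4, group 16; Br is in period 4, group 17.
Smaller atoms with higher effective nuclear charge are more electronegative.
All lie in period 4, so electronegativity increases left to right.
The lowest electronegativity among these belongs to Ge.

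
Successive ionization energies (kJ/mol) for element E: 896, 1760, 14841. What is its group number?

Group 2

Look for the largest jump between consecutive ionization energies: IE3/IE2 ≈ 8.4, far larger than any earlier ratio.
That jump marks the point where a core electron is being removed. So the atom has 2 valence electrons.
A main-group element with 2 valence electrons is in group 2.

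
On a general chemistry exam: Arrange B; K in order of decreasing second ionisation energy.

Consider each +1 ion: B⁺ still has 2 valence electrons; K⁺ is the bare [Ar] core.
Breaking into a closed-shell core is much more expensive than removing a leftover valence electron — K has the largest IE_2 here.
The numbers (kJ/mol): B 2427, K 3052.
Overall IE_2 order: B < K.

K > B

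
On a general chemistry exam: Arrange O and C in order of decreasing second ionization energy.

O > C

IE_2 is the cost of taking one more electron from the +1 cation: O⁺ still has 5 valence electrons; C⁺ still has 3 valence electrons.
All are still removing valence electrons, so compare the +1 ions as you would atoms: IE_2 generally rises across a period (higher Z_eff) and falls down a group (larger shell), subject to the usual subshell exceptions.
Valence configurations: O⁺ [He]2s²2p³, C⁺ [He]2s²2p¹.
Tabulated IE_2 (kJ/mol): O 3388, C 2353.
Hence IE_2: C < O.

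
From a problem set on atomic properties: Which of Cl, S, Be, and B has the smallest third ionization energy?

After 2 electrons have been removed, what remains? Cl²⁺ still has 5 valence electrons; S²⁺ still has 4 valence electrons; Be²⁺ is the bare [He] core; B²⁺ still has 1 valence electron.
Core electrons are held far more tightly than valence electrons, so Be tops the IE_3 order.
Valence configurations: Cl²⁺ [Ne]3s²3p³, S²⁺ [Ne]3s²3p², B²⁺ [He]2s¹.
The numbers (kJ/mol): Cl 3822, S 3357, Be 14849, B 3660.
Putting it together, IE_3: S < B < Cl < Be.

S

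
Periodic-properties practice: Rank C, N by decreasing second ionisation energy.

N, C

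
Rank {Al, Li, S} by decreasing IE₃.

Li > S > Al

The third ionization energy removes an electron from the +2 ion. For each element: Al²⁺ still has 1 valence electron; Li²⁺ is already 1 electron into the core; S²⁺ still has 4 valence electrons.
Breaking into a closed-shell core is much more expensive than removing a leftover valence electron — Li has the largest IE_3 here.
Valence configurations: Al²⁺ [Ne]3s¹, S²⁺ [Ne]3s²3p².
Approximate IE_3 values (kJ/mol): Al 2745, Li 11815, S 3357.
So the third ionization energies run Al < S < Li.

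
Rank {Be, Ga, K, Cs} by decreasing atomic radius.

Be is in period 2, group 2; K is in period 4, group 1; Ga is in period 4, group 13; Cs is in period 6, group 1.
Moving right in a period, electrons are added to the same shell under a stronger nuclear pull, so atoms get smaller; moving down, a new shell is opened and atoms get larger.
Here both period and group differ, so the two effects have to be weighed against each other.
Ga > Be: period and group pull opposite ways; the down-group shift dominates (124 vs 102 pm).
K > Ga: K lies to the left of Ga in period 4, so the across-period effect alone puts K larger.
Cs > K: they share group 1; the group trend gives Cs the larger value.
Tabulated atomic radius (pm): Be 102, K 196, Ga 124, Cs 232.
So from largest to smallest: Cs > K > Ga > Be.

Cs > K > Ga > Be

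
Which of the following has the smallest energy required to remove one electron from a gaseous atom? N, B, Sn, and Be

Sn

Be is in period 2, group 2; B is in period 2, group 13; N is in period 2, group 15; Sn is in period 5, group 14.
Across a period the outer electron is held more tightly (higher IE₁); down a group it sits in a higher shell, more shielded, and comes off more easily.
These span different periods and groups, so the two trends combine.
B > Sn: the two effects oppose for this pair; the down-group effect wins (801 vs 709 kJ/mol).
Be > B: this pair runs against the simple trend — see the exception note.
N > Be: both are in period 2; the period trend gives N the larger value.
Note the exception: Be has a higher first ionization energy than B, contrary to the simple trend — removing B's lone 2p electron is easier than breaking Be's filled 2s².
Tabulated first ionization energy (kJ/mol): Be 900, B 801, N 1402, Sn 709.
The smallest energy required to remove one electron from a gaseous atom among these belongs to Sn.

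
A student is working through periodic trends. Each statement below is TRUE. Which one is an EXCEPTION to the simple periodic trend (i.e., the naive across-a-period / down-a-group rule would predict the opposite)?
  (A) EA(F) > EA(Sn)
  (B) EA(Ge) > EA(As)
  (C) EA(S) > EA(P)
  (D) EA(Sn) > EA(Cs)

(B)

The general trend: electron affinity increases across a period and decreases down a group.
(A) F (period 2, group 17) vs Sn (period 5, group 14): the stated order agrees with the simple trend.
(B) Ge (period 4, group 14) vs As (period 4, group 15): the stated order contradicts the simple trend.
(C) S (period 3, group 16) vs P (period 3, group 15): the stated order agrees with the simple trend.
(D) Sn (period 5, group 14) vs Cs (period 6, group 1): the stated order agrees with the simple trend.
The exception is (B): adding an electron to As's half-filled 4p³ is unfavourable, so Ge (4p²) has the more exothermic EA.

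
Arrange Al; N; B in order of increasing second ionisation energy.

After 1 electron has been removed, what remains? Al⁺ still has 2 valence electrons; N⁺ still has 4 valence electrons; B⁺ still has 2 valence electrons.
All are still removing valence electrons, so compare the +1 ions as you would atoms: IE_2 generally rises across a period (higher Z_eff) and falls down a group (larger shell), subject to the usual subshell exceptions.
Valence configurations: Al⁺ [Ne]3s², N⁺ [He]2s²2p², B⁺ [He]2s².
Tabulated IE_2 (kJ/mol): Al 1817, N 2856, B 2427.
Hence IE_2: Al < B < N.

Al < B < N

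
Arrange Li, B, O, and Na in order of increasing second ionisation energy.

B, O, Na, Li

After 1 electron has been removed, what remains? Li⁺ is the bare [He] core; B⁺ still has 2 valence electrons; O⁺ still has 5 valence electrons; Na⁺ is the bare [Ne] core.
Core electrons are held far more tightly than valence electrons, so Na and Li top the IE_2 order.
Valence configurations: B⁺ [He]2s², O⁺ [He]2s²2p³.
Approximate IE_2 values (kJ/mol): Li 7298, B 2427, O 3388, Na 4562.
Overall IE_2 order: B < O < Na < Li.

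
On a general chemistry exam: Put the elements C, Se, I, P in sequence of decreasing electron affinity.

C is in period 2, group 14; P is in period 3, group 15; Se is in period 4, group 16; I is in period 5, group 17.
Atoms with high Z_eff and room in the valence shell (especially the halogens) have the most exothermic electron affinities.
These sit on a diagonal, where the across-period and down-group effects partly cancel.
C > P: the two effects oppose for this pair; the down-group effect wins (122 vs 72 kJ/mol).
Se > C: the two effects oppose for this pair; the across-period effect wins (195 vs 122 kJ/mol).
I > Se: period and group pull opposite ways; the across-period shift dominates (295 vs 195 kJ/mol).
For reference (kJ/mol): C 122, P 72, Se 195, I 295.
So from highest to lowest: I > Se > C > P.

I > Se > C > P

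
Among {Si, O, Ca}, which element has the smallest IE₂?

Ca

After 1 electron has been removed, what remains? Si⁺ still has 3 valence electrons; O⁺ still has 5 valence electrons; Ca⁺ still has 1 valence electron.
All are still removing valence electrons, so compare the +1 ions as you would atoms: IE_2 generally rises across a period (higher Z_eff) and falls down a group (larger shell), subject to the usual subshell exceptions.
Valence configurations: Si⁺ [Ne]3s²3p¹, O⁺ [He]2s²2p³, Ca⁺ [Ar]4s¹.
The numbers (kJ/mol): Si 1577, O 3388, Ca 1145.
So the second ionization energies run Ca < Si < O.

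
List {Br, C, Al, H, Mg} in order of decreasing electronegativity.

Br > C > H > Al > Mg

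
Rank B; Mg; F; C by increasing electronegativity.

Mg < B < C < F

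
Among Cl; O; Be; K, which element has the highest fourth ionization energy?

IE_4 is the cost of taking one more electron from the +3 cation: Cl³⁺ still has 4 valence electrons; O³⁺ still has 3 valence electrons; Be³⁺ is already 1 electron into the core; K³⁺ is already 2 electrons into the core.
Usually core removal costs more than valence removal, but here the competition is close: a tightly held n=2 valence electron can cost more to remove than an n=3 core electron, so the actual values have to decide it.
Valence configurations: Cl³⁺ [Ne]3s²3p², O³⁺ [He]2s²2p¹.
The numbers (kJ/mol): Cl 5159, O 7469, Be 21007, K 5877.
Hence IE_4: Cl < K < O < Be.

Be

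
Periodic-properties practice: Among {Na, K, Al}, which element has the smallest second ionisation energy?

Al

The second ionization energy removes an electron from the +1 ion. For each element: Na⁺ is the bare [Ne] core; K⁺ is the bare [Ar] core; Al⁺ still has 2 valence electrons.
Breaking into a closed-shell core is much more expensive than removing a leftover valence electron — K and Na have the largest IE_2 here.
Approximate IE_2 values (kJ/mol): Na 4562, K 3052, Al 1817.
Hence IE_2: Al < K < Na.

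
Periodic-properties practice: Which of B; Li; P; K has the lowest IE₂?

P

The second ionization energy removes an electron from the +1 ion. For each element: B⁺ still has 2 valence electrons; Li⁺ is the bare [He] core; P⁺ still has 4 valence electrons; K⁺ is the bare [Ar] core.
Breaking into a closed-shell core is much more expensive than removing a leftover valence electron — K and Li have the largest IE_2 here.
Valence configurations: B⁺ [He]2s², P⁺ [Ne]3s²3p².
Tabulated IE_2 (kJ/mol): B 2427, Li 7298, P 1907, K 3052.
So the second ionization energies run P < B < K < Li.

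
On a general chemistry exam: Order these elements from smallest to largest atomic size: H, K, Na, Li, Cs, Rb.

H < Li < Na < K < Rb < Cs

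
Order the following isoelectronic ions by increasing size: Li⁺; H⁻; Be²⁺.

Be²⁺ < Li⁺ < H⁻

All of these have 2 electrons, so size is governed by nuclear charge alone: the more protons, the stronger the pull on the same electron cloud, and the smaller the ion.
Nuclear charges: Be²⁺ (Z=4), Li⁺ (Z=3), H⁻ (Z=1).
Smallest to largest: Be²⁺ < Li⁺ < H⁻.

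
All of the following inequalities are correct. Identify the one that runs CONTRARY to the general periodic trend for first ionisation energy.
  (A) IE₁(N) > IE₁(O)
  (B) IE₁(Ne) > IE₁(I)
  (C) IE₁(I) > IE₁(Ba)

(A)

The general trend: first ionisation energy increases across a period and decreases down a group.
(A) N (period 2, group 15) vs O (period 2, group 16): the stated order contradicts the simple trend.
(B) Ne (period 2, group 18) vs I (period 5, group 17): the stated order agrees with the simple trend.
(C) I (period 5, group 17) vs Ba (period 6, group 2): the stated order agrees with the simple trend.
The exception is (A): pairing an electron in O's 2p⁴ costs repulsion energy, so O ionizes more easily than half-filled N (2p³).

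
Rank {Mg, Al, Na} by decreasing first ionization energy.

Na is in period 3, group 1; Mg is in period 3, group 2; Al is in period 3, group 13.
IE₁ increases left→right with effective nuclear charge and decreases top→bottom as the valence shell moves farther out.
All lie in period 3; the across-period trend (first ionization energy increases left to right) applies, with the exception below.
Note the exception: Mg has a higher first ionization energy than Al, contrary to the simple trend — Al's single 3p electron is easier to remove than one from Mg's filled 3s².
Approximate values (kJ/mol): Na 496, Mg 738, Al 578.
So from highest to lowest: Mg > Al > Na.

Mg, Al, Na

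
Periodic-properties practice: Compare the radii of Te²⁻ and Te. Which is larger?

Forming Te²⁻ adds 2 electrons to Te. More electron–electron repulsion in the same shell, with unchanged nuclear charge, lets the cloud expand.
An anion is larger than its parent atom: Te²⁻ > Te.

Te²⁻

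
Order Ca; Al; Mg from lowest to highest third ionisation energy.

Consider each +2 ion: Ca²⁺ is the bare [Ar] core; Al²⁺ still has 1 valence electron; Mg²⁺ is the bare [Ne] core.
Core electrons are held far more tightly than valence electrons, so Ca and Mg top the IE_3 order.
Approximate IE_3 values (kJ/mol): Ca 4912, Al 2745, Mg 7733.
Overall IE_3 order: Al < Ca < Mg.

Al < Ca < Mg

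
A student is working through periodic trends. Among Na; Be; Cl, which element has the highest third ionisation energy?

Be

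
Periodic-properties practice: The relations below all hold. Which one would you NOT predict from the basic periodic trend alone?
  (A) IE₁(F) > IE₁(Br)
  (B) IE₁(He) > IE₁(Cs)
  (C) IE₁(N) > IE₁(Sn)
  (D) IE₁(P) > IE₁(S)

(D)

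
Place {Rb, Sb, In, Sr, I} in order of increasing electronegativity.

Rb < Sr < In < Sb < I

Rb is in period 5, group 1; Sr is in period 5, group 2; In is in period 5, group 13; Sb is in period 5, group 15; I is in period 5, group 17.
EN rises left→right (higher Z_eff, smaller atoms) and falls top→bottom (larger, more shielded atoms).
All lie in period 5, so electronegativity increases left to right.
So from lowest to highest: Rb < Sr < In < Sb < I.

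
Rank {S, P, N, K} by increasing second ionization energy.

Consider each +1 ion: S⁺ still has 5 valence electrons; P⁺ still has 4 valence electrons; N⁺ still has 4 valence electrons; K⁺ is the bare [Ar] core.
Core electrons are held far more tightly than valence electrons, so K tops the IE_2 order.
Valence configurations: S⁺ [Ne]3s²3p³, P⁺ [Ne]3s²3p², N⁺ [He]2s²2p².
Approximate IE_2 values (kJ/mol): S 2252, P 1907, N 2856, K 3052.
Putting it together, IE_2: P < S < N < K.

P, S, N, K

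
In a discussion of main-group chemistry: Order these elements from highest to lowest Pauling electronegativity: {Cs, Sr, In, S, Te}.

S is in period 3, group 16; Sr is in period 5, group 2; In is in period 5, group 13; Te is in period 5, group 16; Cs is in period 6, group 1.
Smaller atoms with higher effective nuclear charge are more electronegative.
Here both period and group differ, so the two effects have to be weighed against each other.
Sr > Cs: relative to Cs, both the across-period and down-group shifts push Sr's electronegativity up.
In > Sr: both are in period 5; the period trend gives In the larger value.
Te > In: Te lies to the right of In in period 5, so the across-period effect alone puts Te higher.
S > Te: they share group 16; the group trend gives S the larger value.
Tabulated electronegativity (Pauling): S 2.58, Sr 0.95, In 1.78, Te 2.10, Cs 0.79.
So from highest to lowest: S > Te > In > Sr > Cs.

S > Te > In > Sr > Cs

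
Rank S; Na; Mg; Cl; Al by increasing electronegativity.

Na < Mg < Al < S < Cl

EN rises left→right (higher Z_eff, smaller atoms) and falls top→bottom (larger, more shielded atoms).
All lie in period 3, so electronegativity increases left to right.
So from lowest to highest: Na < Mg < Al < S < Cl.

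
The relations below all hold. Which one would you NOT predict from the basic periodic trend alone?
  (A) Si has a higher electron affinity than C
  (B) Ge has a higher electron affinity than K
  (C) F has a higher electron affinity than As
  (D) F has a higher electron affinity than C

The general trend: electron affinity increases across a period and decreases down a group.
(A) Si (period 3, group 14) vs C (period 2, group 14): the stated order contradicts the simple trend.
(B) Ge (period 4, group 14) vs K (period 4, group 1): the stated order agrees with the simple trend.
(C) F (period 2, group 17) vs As (period 4, group 15): the stated order agrees with the simple trend.
(D) F (period 2, group 17) vs C (period 2, group 14): the stated order agrees with the simple trend.
The exception is (A): Si's larger, more diffuse 3p orbitals accept an added electron slightly more readily than C's compact 2p.

(A)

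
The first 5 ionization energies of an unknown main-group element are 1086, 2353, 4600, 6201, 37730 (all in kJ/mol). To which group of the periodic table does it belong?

Group 14

Look for the largest jump between consecutive ionization energies: IE5/IE4 ≈ 6.1, far larger than any earlier ratio.
That jump marks the point where a core electron is being removed. So the atom has 4 valence electrons.
A main-group element with 4 valence electrons is in group 14.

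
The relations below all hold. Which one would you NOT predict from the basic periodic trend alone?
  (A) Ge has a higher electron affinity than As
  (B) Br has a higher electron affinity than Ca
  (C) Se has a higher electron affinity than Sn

(A)

The general trend: electron affinity increases across a period and decreases down a group.
(A) Ge (period 4, group 14) vs As (period 4, group 15): the stated order contradicts the simple trend.
(B) Br (period 4, group 17) vs Ca (period 4, group 2): the stated order agrees with the simple trend.
(C) Se (period 4, group 16) vs Sn (period 5, group 14): the stated order agrees with the simple trend.
The exception is (A): adding an electron to As's half-filled 4p³ is unfavourable, so Ge (4p²) has the more exothermic EA.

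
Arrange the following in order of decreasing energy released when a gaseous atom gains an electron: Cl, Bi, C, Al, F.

C is in period 2, group 14; F is in period 2, group 17; Al is in period 3, group 13; Cl is in period 3, group 17; Bi is in period 6, group 15.
EA tends to increase across a period and decrease down a group, though the pattern is less regular than for IE or radius.
Neither a single period nor a single group — weigh both effects.
Bi > Al: the two effects oppose for this pair; the across-period effect wins (91 vs 42 kJ/mol).
C > Bi: period and group pull opposite ways; the down-group shift dominates (122 vs 91 kJ/mol).
F > C: F lies to the right of C in period 2, so the across-period effect alone puts F higher.
Cl > F: this pair runs against the simple trend — see the exception note.
Note the exception: Cl has a higher electron affinity than F, contrary to the simple trend — F's small 2p subshell makes the incoming electron feel strong e⁻–e⁻ repulsion, so Cl actually releases more energy on gaining an electron.
Approximate values (kJ/mol): C 122, F 328, Al 42, Cl 349, Bi 91.
So from highest to lowest: Cl > F > C > Bi > Al.

Cl, F, C, Bi, Al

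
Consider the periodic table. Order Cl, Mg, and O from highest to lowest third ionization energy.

Mg > O > Cl

Consider each +2 ion: Cl²⁺ still has 5 valence electrons; Mg²⁺ is the bare [Ne] core; O²⁺ still has 4 valence electrons.
Breaking into a closed-shell core is much more expensive than removing a leftover valence electron — Mg has the largest IE_3 here.
Valence configurations: Cl²⁺ [Ne]3s²3p³, O²⁺ [He]2s²2p².
Approximate IE_3 values (kJ/mol): Cl 3822, Mg 7733, O 5300.
Putting it together, IE_3: Cl < O < Mg.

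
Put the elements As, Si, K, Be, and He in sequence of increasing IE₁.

He is in period 1, group 18; Be is in period 2, group 2; Si is in period 3, group 14; K is in period 4, group 1; As is in period 4, group 15.
First ionization energy rises across a period (greater Z_eff holds electrons more tightly) and falls down a group (valence electrons are farther from the nucleus).
Neither a single period nor a single group — weigh both effects.
Si > K: relative to K, both the across-period and down-group shifts push Si's first ionization energy up.
Be > Si: the two effects oppose for this pair; the down-group effect wins (900 vs 786 kJ/mol).
As > Be: period and group pull opposite ways; the across-period shift dominates (947 vs 900 kJ/mol).
He > As: relative to As, both the across-period and down-group shifts push He's first ionization energy up.
Tabulated first ionization energy (kJ/mol): He 2372, Be 900, Si 786, K 419, As 947.
So from lowest to highest: K < Si < Be < As < He.

K < Si < Be < As < He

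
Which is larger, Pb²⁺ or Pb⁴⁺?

Pb²⁺

Both ions have Z = 82 protons, but Pb⁴⁺ has lost more electrons, so its remaining electrons feel a larger effective nuclear charge per electron and are pulled in more tightly.
Higher positive charge → smaller ion, so Pb²⁺ > Pb⁴⁺.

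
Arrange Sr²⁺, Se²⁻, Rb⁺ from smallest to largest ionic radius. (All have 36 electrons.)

Sr²⁺ < Rb⁺ < Se²⁻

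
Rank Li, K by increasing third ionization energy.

K, Li

After 2 electrons have been removed, what remains? Li²⁺ is already 1 electron into the core; K²⁺ is already 1 electron into the core.
All of these are removing an electron from a noble-gas core or deeper; the smaller core (lower principal quantum number) is held far more tightly, and within a period the higher nuclear charge binds the same core more tightly.
The numbers (kJ/mol): Li 11815, K 4420.
So the third ionization energies run K < Li.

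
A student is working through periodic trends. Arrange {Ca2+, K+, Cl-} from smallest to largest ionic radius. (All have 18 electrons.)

Ca2+ < K+ < Cl-

All of these have 18 electrons, so size is governed by nuclear charge alone: the more protons, the stronger the pull on the same electron cloud, and the smaller the ion.
Nuclear charges: Ca2+ (Z=20), K+ (Z=19), Cl- (Z=17).
Smallest to largest: Ca2+ < K+ < Cl-.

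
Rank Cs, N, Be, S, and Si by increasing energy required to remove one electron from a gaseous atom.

Cs < Si < Be < S < N

First ionization energy rises across a period (greater Z_eff holds electrons more tightly) and falls down a group (valence electrons are farther from the nucleus).
Neither a single period nor a single group — weigh both effects.
Si > Cs: both effects reinforce here, so Si is clearly the higher of the two.
Be > Si: period and group pull opposite ways; the down-group shift dominates (900 vs 786 kJ/mol).
S > Be: the two effects oppose for this pair; the across-period effect wins (1000 vs 900 kJ/mol).
N > S: period and group pull opposite ways; the down-group shift dominates (1402 vs 1000 kJ/mol).
Approximate values (kJ/mol): Be 900, N 1402, Si 786, S 1000, Cs 376.
So from lowest to highest: Cs < Si < Be < S < N.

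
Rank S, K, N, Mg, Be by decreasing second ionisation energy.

Consider each +1 ion: S⁺ still has 5 valence electrons; K⁺ is the bare [Ar] core; N⁺ still has 4 valence electrons; Mg⁺ still has 1 valence electron; Be⁺ still has 1 valence electron.
Pulling an electron out of a noble-gas core costs far more than removing a remaining valence electron, so K sits at the high end of IE_2.
Valence configurations: S⁺ [Ne]3s²3p³, N⁺ [He]2s²2p², Mg⁺ [Ne]3s¹, Be⁺ [He]2s¹.
Tabulated IE_2 (kJ/mol): S 2252, K 3052, N 2856, Mg 1451, Be 1757.
Putting it together, IE_2: Mg < Be < S < N < K.

K > N > S > Be > Mg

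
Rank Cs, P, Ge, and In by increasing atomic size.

Across a period the added protons contract the valence shell; down a group each new principal shell makes the atom larger.
Neither a single period nor a single group — weigh both effects.
Ge > P: relative to P, both the across-period and down-group shifts push Ge's atomic radius up.
In > Ge: relative to Ge, both the across-period and down-group shifts push In's atomic radius up.
Cs > In: both effects reinforce here, so Cs is clearly the larger of the two.
Approximate values (pm): P 111, Ge 121, In 142, Cs 232.
So from smallest to largest: P < Ge < In < Cs.

P < Ge < In < Cs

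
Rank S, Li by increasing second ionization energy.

S, Li

After 1 electron has been removed, what remains? S⁺ still has 5 valence electrons; Li⁺ is the bare [He] core.
Pulling an electron out of a noble-gas core costs far more than removing a remaining valence electron, so Li sits at the high end of IE_2.
Approximate IE_2 values (kJ/mol): S 2252, Li 7298.
So the second ionization energies run S < Li.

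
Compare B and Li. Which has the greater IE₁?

First ionization energy rises across a period (greater Z_eff holds electrons more tightly) and falls down a group (valence electrons are farther from the nucleus).
All lie in period 2, so first ionization energy increases left to right.
So B has the greater IE₁ (B > Li).

B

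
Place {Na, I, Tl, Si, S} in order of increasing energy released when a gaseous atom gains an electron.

Tl, Na, Si, S, I

Na is in period 3, group 1; Si is in period 3, group 14; S is in period 3, group 16; I is in period 5, group 17; Tl is in period 6, group 13.
EA tends to increase across a period and decrease down a group, though the pattern is less regular than for IE or radius.
Here both period and group differ, so the two effects have to be weighed against each other.
Na > Tl: period and group pull opposite ways; the down-group shift dominates (53 vs 19 kJ/mol).
Si > Na: both are in period 3; the period trend gives Si the larger value.
S > Si: both are in period 3; the period trend gives S the larger value.
I > S: the two effects oppose for this pair; the across-period effect wins (295 vs 200 kJ/mol).
Tabulated electron affinity (kJ/mol): Na 53, Si 134, S 200, I 295, Tl 19.
So from lowest to highest: Tl < Na < Si < S < I.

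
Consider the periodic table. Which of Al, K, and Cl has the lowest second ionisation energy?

Al

After 1 electron has been removed, what remains? Al⁺ still has 2 valence electrons; K⁺ is the bare [Ar] core; Cl⁺ still has 6 valence electrons.
Core electrons are held far more tightly than valence electrons, so K tops the IE_2 order.
Valence configurations: Al⁺ [Ne]3s², Cl⁺ [Ne]3s²3p⁴.
The numbers (kJ/mol): Al 1817, K 3052, Cl 2298.
Putting it together, IE_2: Al < Cl < K.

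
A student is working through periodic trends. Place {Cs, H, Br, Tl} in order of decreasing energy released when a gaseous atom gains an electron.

Br > H > Cs > Tl

H is in period 1, group 1; Br is in period 4, group 17; Cs is in period 6, group 1; Tl is in period 6, group 13.
Electron affinity generally becomes more exothermic across a period toward the halogens and less exothermic down a group.
These span different periods and groups, so the two trends combine.
Cs > Tl: this pair runs against the simple trend — see the exception note.
H > Cs: they share group 1; the group trend gives H the larger value.
Br > H: the two effects oppose for this pair; the across-period effect wins (325 vs 73 kJ/mol).
Note the exception: Cs has a higher electron affinity than Tl, contrary to the simple trend — Tl's ns²np¹ configuration gives only a small electron affinity — the sparsely filled np subshell binds an added electron weakly.
For reference (kJ/mol): H 73, Br 325, Cs 46, Tl 19.
So from highest to lowest: Br > H > Cs > Tl.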